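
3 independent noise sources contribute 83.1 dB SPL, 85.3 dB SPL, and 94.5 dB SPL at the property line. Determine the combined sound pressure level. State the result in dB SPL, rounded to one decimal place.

95.3 dB SPL

Incoherent sources combine by intensity addition: L_total = 10·log₁₀(Σ 10^(L_i/10)).
Σ 10^(L/10) = 10^(83.1/10) + 10^(85.3/10) + 10^(94.5/10) = 3.361e+09.
L_total = 10·log₁₀(3.361e+09) = 95.27 dB SPL.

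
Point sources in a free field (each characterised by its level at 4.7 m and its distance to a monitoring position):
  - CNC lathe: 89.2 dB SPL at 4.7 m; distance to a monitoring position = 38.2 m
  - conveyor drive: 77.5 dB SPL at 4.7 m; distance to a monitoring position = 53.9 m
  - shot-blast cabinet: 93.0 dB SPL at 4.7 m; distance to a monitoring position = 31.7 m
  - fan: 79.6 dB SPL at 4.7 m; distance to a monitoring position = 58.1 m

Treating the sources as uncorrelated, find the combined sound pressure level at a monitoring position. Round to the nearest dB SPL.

78 dB SPL

Apply inverse-square spreading to bring every level to the receiver, then sum 10^(L/10).
CNC lathe: 89.2 − 20·log₁₀(38.2/4.7) = 89.2 − 18.20 = 71.00 dB SPL.
conveyor drive: 77.5 − 20·log₁₀(53.9/4.7) = 77.5 − 21.19 = 56.31 dB SPL.
shot-blast cabinet: 93.0 − 20·log₁₀(31.7/4.7) = 93.0 − 16.58 = 76.42 dB SPL.
fan: 79.6 − 20·log₁₀(58.1/4.7) = 79.6 − 21.84 = 57.76 dB SPL.
Σ 10^(L/10) = 5.748e+07 → L_total = 10·log₁₀(5.748e+07) = 77.59 dB SPL.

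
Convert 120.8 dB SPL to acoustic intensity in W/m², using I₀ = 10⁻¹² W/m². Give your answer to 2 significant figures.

L = 10·log₁₀(I/I₀) ⇒ I = I₀·10^(L/10) = 10⁻¹² × 10^12.08.

1.2 W/m²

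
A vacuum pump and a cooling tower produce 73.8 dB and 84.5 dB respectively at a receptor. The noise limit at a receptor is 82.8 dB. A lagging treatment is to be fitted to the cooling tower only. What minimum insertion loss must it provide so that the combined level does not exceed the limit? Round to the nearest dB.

The untreated sources together contribute 10^(73.8/10) = 2.399e+07, i.e. 73.80 dB.
The limit corresponds to 10^(82.8/10) = 1.905e+08; subtracting the fixed part leaves 1.666e+08 for the cooling tower, i.e. 82.22 dB.
Required insertion loss = 84.5 − 82.22 = 2.28 dB.

2 dB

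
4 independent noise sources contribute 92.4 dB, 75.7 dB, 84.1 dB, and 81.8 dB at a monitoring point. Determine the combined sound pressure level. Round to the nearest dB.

Incoherent sources combine by intensity addition: L_total = 10·log₁₀(Σ 10^(L_i/10)).
Σ 10^(L/10) = 10^(92.4/10) + 10^(75.7/10) + 10^(84.1/10) + 10^(81.8/10) = 2.183e+09.
L_total = 10·log₁₀(2.183e+09) = 93.39 dB.

93 dB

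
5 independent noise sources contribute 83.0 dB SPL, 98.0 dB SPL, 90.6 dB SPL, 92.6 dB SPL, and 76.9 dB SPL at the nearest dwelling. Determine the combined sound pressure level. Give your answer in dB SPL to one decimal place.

99.8 dB SPL

Incoherent sources combine by intensity addition: L_total = 10·log₁₀(Σ 10^(L_i/10)).
Σ 10^(L/10) = 10^(83.0/10) + 10^(98.0/10) + 10^(90.6/10) + 10^(92.6/10) + 10^(76.9/10) = 9.526e+09.
L_total = 10·log₁₀(9.526e+09) = 99.79 dB SPL.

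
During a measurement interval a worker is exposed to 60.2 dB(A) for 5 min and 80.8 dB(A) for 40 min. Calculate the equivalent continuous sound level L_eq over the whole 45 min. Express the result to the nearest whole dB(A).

The energy average is taken in the linear domain: L_eq = 10·log₁₀[(Σ tᵢ·10^(Lᵢ/10))/T], T = 45 min.
Σ tᵢ·10^(Lᵢ/10) = 5·10^(60.2/10) + 40·10^(80.8/10) = 4.814e+09.
L_eq = 10·log₁₀(4.814e+09/45) = 80.29 dB(A).

80 dB(A)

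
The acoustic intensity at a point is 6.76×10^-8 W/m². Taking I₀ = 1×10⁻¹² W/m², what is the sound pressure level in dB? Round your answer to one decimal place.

Dividing by I₀ shifts the exponent by 12: I/I₀ = 6.76×10^4.
L = 10·(0.8299 + 4) = 48.30 dB.

48.3 dB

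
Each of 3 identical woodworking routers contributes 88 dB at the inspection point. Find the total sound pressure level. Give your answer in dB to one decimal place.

N identical incoherent sources raise the level by 10·log₁₀ N.
L_total = 88 + 10·log₁₀(3) = 88 + 4.771 = 92.77 dB.

92.8 dB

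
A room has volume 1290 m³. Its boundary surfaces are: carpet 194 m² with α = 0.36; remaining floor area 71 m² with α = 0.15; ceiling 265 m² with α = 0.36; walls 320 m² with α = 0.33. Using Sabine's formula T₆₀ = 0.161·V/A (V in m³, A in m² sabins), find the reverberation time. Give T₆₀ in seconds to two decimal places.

Summing Sᵢαᵢ: 194·0.36 + 71·0.15 + 265·0.36 + 320·0.33 = 281.49 m².
T₆₀ = 0.161·V/A = 0.161·1290/281.49 = 0.738 s.

0.74 s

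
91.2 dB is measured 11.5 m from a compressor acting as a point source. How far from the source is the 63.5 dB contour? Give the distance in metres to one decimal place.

For a point source L₁ − L₂ = 20·log₁₀(r₂/r₁), so r₂ = r₁·10^((L₁−L₂)/20).
r₂ = 11.5·10^((91.2−63.5)/20) = 11.5·10^(27.7/20) = 279.06 m.

279.1 m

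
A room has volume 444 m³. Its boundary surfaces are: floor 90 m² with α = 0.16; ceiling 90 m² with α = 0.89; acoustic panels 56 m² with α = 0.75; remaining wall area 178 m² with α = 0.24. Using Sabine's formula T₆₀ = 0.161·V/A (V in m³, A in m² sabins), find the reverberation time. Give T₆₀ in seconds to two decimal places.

0.40 s

Total absorption A = 90·0.16 + 90·0.89 + 56·0.75 + 178·0.24 = 179.22 m² sabins.
T₆₀ = 0.161 × 444 / 179.22 = 0.399 s.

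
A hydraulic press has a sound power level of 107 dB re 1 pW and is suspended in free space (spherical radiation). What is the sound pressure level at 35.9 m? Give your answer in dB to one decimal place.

64.9 dB

L_p = L_w − 10·log₁₀(4π·r²) with r = 35.9 m.
4π·r² = 1.62e+04 m², 10·log₁₀ of that is 42.094 dB.
L_p = 107 − 42.094 = 64.91 dB.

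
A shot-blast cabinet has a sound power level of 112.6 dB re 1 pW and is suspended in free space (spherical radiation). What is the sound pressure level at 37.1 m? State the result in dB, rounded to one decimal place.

L_p = L_w − 10·log₁₀(4π·r²) with r = 37.1 m.
4π·r² = 1.73e+04 m², 10·log₁₀ of that is 42.380 dB.
L_p = 112.6 − 42.380 = 70.22 dB.

70.2 dB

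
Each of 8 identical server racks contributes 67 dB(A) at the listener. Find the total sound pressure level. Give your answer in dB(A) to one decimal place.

N identical incoherent sources raise the level by 10·log₁₀ N.
L_total = 67 + 10·log₁₀(8) = 67 + 9.031 = 76.03 dB(A).

76.0 dB(A)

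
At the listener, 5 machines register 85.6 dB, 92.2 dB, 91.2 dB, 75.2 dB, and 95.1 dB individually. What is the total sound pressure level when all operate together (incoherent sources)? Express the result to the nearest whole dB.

For uncorrelated sources the intensities add, so convert each level to linear form, sum, and take 10·log₁₀ of the total.
Σ 10^(L/10) = 10^(85.6/10) + 10^(92.2/10) + 10^(91.2/10) + 10^(75.2/10) + 10^(95.1/10) = 6.610e+09.
L_total = 10·log₁₀(6.610e+09) = 98.20 dB.

98 dB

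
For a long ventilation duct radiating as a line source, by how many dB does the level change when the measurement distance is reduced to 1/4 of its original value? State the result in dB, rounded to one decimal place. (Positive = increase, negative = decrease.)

A line source loses 3 dB per doubling of distance; generally ΔL = −10·log₁₀(r₂/r₁).
ΔL = −10·log₁₀(0.25) = +6.02 dB.

+6.0 dB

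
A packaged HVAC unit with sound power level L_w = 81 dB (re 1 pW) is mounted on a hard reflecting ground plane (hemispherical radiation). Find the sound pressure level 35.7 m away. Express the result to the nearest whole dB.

The power spreads over a hemisphere of area 2π·r², so L_p = L_w − 10·log₁₀(2π·r²).
2π·r² = 8008 m², 10·log₁₀ of that is 39.035 dB.
L_p = 81 − 39.035 = 41.96 dB.

42 dB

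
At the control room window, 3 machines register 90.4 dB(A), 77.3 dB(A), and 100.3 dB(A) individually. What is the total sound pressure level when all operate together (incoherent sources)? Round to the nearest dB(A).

For uncorrelated sources the intensities add, so convert each level to linear form, sum, and take 10·log₁₀ of the total.
Σ 10^(L/10) = 10^(90.4/10) + 10^(77.3/10) + 10^(100.3/10) = 1.187e+10.
L_total = 10·log₁₀(1.187e+10) = 100.74 dB(A).

101 dB(A)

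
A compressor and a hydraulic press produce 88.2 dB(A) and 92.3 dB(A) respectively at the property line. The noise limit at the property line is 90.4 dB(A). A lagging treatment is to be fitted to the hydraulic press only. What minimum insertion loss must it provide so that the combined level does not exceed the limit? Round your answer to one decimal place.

The untreated sources together contribute 10^(88.2/10) = 6.607e+08, i.e. 88.20 dB(A).
To meet 90.4 dB(A) overall, the treated hydraulic press may contribute at most 10^(90.4/10) − 6.607e+08 = 4.358e+08, i.e. 86.39 dB(A).
So the hydraulic press must be reduced from 92.3 to 86.39 dB(A): IL = 5.91 dB.

5.9 dB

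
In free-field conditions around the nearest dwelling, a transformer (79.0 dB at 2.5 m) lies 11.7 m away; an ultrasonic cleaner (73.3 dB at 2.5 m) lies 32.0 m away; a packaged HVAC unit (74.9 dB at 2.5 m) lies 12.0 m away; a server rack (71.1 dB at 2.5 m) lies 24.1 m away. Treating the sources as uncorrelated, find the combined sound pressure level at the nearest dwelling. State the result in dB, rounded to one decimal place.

First find each source's level at the receiver (point-source: −20·log₁₀(r/r_ref)), then combine on an intensity basis.
transformer: 79.0 − 20·log₁₀(11.7/2.5) = 79.0 − 13.40 = 65.60 dB.
ultrasonic cleaner: 73.3 − 20·log₁₀(32.0/2.5) = 73.3 − 22.14 = 51.16 dB.
packaged HVAC unit: 74.9 − 20·log₁₀(12.0/2.5) = 74.9 − 13.62 = 61.28 dB.
server rack: 71.1 − 20·log₁₀(24.1/2.5) = 71.1 − 19.68 = 51.42 dB.
Σ 10^(L/10) = 5.237e+06 → L_total = 10·log₁₀(5.237e+06) = 67.19 dB.

67.2 dB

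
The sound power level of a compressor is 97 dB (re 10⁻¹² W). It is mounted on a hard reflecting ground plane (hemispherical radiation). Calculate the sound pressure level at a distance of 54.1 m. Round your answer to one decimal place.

Free-field hemispherical radiation: L_p = L_w − 10·log₁₀(2π·r²), r = 54.1 m.
2π·r² = 1.839e+04 m², 10·log₁₀ of that is 42.646 dB.
L_p = 97 − 42.646 = 54.35 dB.

54.4 dB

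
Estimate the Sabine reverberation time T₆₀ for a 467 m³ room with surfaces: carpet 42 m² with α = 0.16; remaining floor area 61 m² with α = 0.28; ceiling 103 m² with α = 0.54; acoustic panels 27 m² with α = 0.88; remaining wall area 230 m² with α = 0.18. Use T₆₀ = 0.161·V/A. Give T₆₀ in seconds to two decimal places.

0.52 s

Summing Sᵢαᵢ: 42·0.16 + 61·0.28 + 103·0.54 + 27·0.88 + 230·0.18 = 144.58 m².
T₆₀ = 0.161 × 467 / 144.58 = 0.520 s.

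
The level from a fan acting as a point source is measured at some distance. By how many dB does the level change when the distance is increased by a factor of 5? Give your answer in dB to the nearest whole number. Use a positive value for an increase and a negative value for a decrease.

A point source loses 6 dB per doubling of distance; generally ΔL = −20·log₁₀(r₂/r₁).
ΔL = −20·log₁₀(5) = -13.98 dB.

-14 dB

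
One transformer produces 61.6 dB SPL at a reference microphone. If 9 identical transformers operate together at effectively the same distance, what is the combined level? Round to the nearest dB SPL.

L_total = L₁ + 10·log₁₀ N for N identical incoherent sources.
L_total = 61.6 + 10·log₁₀(9) = 61.6 + 9.542 = 71.14 dB SPL.

71 dB SPL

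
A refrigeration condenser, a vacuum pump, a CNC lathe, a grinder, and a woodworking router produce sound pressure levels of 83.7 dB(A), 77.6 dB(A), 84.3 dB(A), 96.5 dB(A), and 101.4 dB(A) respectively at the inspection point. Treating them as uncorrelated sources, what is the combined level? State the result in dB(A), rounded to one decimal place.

Incoherent sources combine by intensity addition: L_total = 10·log₁₀(Σ 10^(L_i/10)).
Σ 10^(L/10) = 10^(83.7/10) + 10^(77.6/10) + 10^(84.3/10) + 10^(96.5/10) + 10^(101.4/10) = 1.883e+10.
L_total = 10·log₁₀(1.883e+10) = 102.75 dB(A).

102.7 dB(A)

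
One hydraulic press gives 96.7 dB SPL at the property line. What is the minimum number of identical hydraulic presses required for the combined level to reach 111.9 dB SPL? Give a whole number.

The shortfall is 111.9 − 96.7 = 15.2 dB, and N units add 10·log₁₀ N, so need 10·log₁₀ N ≥ 15.2.
N ≥ 10^(15.2/10) = 33.113, so N = 34.

34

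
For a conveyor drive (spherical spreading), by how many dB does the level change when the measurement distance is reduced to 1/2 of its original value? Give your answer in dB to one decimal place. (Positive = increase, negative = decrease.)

Point-source spreading: ΔL = −20·log₁₀(r₂/r₁).
ΔL = −20·log₁₀(0.5) = +6.02 dB.

+6.0 dB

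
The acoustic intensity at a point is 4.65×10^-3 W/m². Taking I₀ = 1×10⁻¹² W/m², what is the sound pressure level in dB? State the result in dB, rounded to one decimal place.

96.7 dB

I/I₀ = 4.65×10^-3/10⁻¹² = 4.65×10^9, and L = 10·log₁₀(I/I₀).
L = 10·(0.6675 + 9) = 96.67 dB.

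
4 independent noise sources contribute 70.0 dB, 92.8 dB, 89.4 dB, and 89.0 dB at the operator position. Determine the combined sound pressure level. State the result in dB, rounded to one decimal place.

95.5 dB

Incoherent sources combine by intensity addition: L_total = 10·log₁₀(Σ 10^(L_i/10)).
Σ 10^(L/10) = 10^(70.0/10) + 10^(92.8/10) + 10^(89.4/10) + 10^(89.0/10) = 3.581e+09.
L_total = 10·log₁₀(3.581e+09) = 95.54 dB.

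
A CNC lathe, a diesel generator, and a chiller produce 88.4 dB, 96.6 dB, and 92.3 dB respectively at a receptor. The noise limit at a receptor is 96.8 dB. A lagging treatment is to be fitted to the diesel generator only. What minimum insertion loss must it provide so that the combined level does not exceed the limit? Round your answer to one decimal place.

2.8 dB

The untreated sources together contribute 10^(88.4/10) + 10^(92.3/10) = 2.390e+09, i.e. 93.78 dB.
The limit corresponds to 10^(96.8/10) = 4.786e+09; subtracting the fixed part leaves 2.396e+09 for the diesel generator, i.e. 93.80 dB.
Required insertion loss = 96.6 − 93.80 = 2.80 dB.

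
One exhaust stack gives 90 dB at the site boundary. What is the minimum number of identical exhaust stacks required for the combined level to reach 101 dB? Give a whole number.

13

N identical sources give L₁ + 10·log₁₀ N, so require 10·log₁₀ N ≥ 101 − 90 = 11.0 dB.
N ≥ 10^(11.0/10) = 12.589, so N = 13.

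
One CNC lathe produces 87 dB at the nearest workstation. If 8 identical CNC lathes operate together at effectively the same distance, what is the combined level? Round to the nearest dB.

96 dB

With 8 equal, uncorrelated contributions the intensity is 8× that of one unit, giving a rise of 10·log₁₀ 8.
L_total = 87 + 10·log₁₀(8) = 87 + 9.031 = 96.03 dB.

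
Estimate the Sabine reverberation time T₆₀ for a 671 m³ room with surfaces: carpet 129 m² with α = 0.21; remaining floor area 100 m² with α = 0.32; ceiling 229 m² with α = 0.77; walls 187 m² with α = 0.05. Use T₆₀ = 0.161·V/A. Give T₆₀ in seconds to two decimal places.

0.44 s

Total absorption A = 129·0.21 + 100·0.32 + 229·0.77 + 187·0.05 = 244.77 m² sabins.
T₆₀ = 0.161 × 671 / 244.77 = 0.441 s.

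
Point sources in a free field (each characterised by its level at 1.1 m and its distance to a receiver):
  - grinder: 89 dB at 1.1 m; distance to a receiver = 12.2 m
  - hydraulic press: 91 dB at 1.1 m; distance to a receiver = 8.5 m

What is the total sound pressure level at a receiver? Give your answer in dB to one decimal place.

Apply inverse-square spreading to bring every level to the receiver, then sum 10^(L/10).
grinder: 89 − 20·log₁₀(12.2/1.1) = 89 − 20.90 = 68.10 dB.
hydraulic press: 91 − 20·log₁₀(8.5/1.1) = 91 − 17.76 = 73.24 dB.
Σ 10^(L/10) = 2.754e+07 → L_total = 10·log₁₀(2.754e+07) = 74.40 dB.

74.4 dB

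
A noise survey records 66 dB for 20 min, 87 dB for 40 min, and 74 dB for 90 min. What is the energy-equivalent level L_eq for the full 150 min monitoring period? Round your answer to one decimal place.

81.7 dB

Weight each interval's intensity by its duration and average over T = 150 min:
Σ tᵢ·10^(Lᵢ/10) = 20·10^(66/10) + 40·10^(87/10) + 90·10^(74/10) = 2.239e+10.
L_eq = 10·log₁₀(2.239e+10/150) = 81.74 dB.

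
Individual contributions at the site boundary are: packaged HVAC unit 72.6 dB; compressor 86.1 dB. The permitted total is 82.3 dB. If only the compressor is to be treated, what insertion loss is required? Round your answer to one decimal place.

Fixed contribution from the other source: Σ 10^(L/10) = 10^(72.6/10) = 1.820e+07 (72.60 dB).
The limit corresponds to 10^(82.3/10) = 1.698e+08; subtracting the fixed part leaves 1.516e+08 for the compressor, i.e. 81.81 dB.
So the compressor must be reduced from 86.1 to 81.81 dB: IL = 4.29 dB.

4.3 dB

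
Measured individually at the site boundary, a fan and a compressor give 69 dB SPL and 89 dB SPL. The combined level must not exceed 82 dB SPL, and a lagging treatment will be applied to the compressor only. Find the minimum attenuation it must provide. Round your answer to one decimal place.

Everything except the compressor sums to 10^(69/10) = 7.943e+06 in linear terms, 69.00 dB SPL.
The limit corresponds to 10^(82/10) = 1.585e+08; subtracting the fixed part leaves 1.505e+08 for the compressor, i.e. 81.78 dB SPL.
So the compressor must be reduced from 89 to 81.78 dB SPL: IL = 7.22 dB.

7.2 dB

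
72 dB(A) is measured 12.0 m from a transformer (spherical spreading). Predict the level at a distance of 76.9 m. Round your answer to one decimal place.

For a point source, L₂ = L₁ − 20·log₁₀(r₂/r₁).
L₂ = 72 − 20·log₁₀(76.9/12.0) = 72 − 16.135 = 55.87 dB(A).

55.9 dB(A)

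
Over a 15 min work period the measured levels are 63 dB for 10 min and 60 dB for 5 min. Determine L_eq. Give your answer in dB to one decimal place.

L_eq = 10·log₁₀[(1/T)·Σ tᵢ·10^(Lᵢ/10)] with T = 15 min.
Σ tᵢ·10^(Lᵢ/10) = 10·10^(63/10) + 5·10^(60/10) = 2.495e+07.
L_eq = 10·log₁₀(2.495e+07/15) = 62.21 dB.

62.2 dB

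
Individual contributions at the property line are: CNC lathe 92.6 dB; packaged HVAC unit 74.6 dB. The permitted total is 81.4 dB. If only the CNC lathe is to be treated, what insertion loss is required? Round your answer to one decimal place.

Fixed contribution from the other source: Σ 10^(L/10) = 10^(74.6/10) = 2.884e+07 (74.60 dB).
The limit corresponds to 10^(81.4/10) = 1.380e+08; subtracting the fixed part leaves 1.092e+08 for the CNC lathe, i.e. 80.38 dB.
Required insertion loss = 92.6 − 80.38 = 12.22 dB.

12.2 dB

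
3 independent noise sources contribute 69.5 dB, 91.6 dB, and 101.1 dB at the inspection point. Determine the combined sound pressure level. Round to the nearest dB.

102 dB

For uncorrelated sources the intensities add, so convert each level to linear form, sum, and take 10·log₁₀ of the total.
Σ 10^(L/10) = 10^(69.5/10) + 10^(91.6/10) + 10^(101.1/10) = 1.434e+10.
L_total = 10·log₁₀(1.434e+10) = 101.56 dB.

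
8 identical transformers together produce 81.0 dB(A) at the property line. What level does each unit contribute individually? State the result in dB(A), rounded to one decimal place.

8 equal contributions raise the level by 10·log₁₀ 8 = 9.031 dB, so each unit alone gives 81.0 − 9.031.

72.0 dB(A)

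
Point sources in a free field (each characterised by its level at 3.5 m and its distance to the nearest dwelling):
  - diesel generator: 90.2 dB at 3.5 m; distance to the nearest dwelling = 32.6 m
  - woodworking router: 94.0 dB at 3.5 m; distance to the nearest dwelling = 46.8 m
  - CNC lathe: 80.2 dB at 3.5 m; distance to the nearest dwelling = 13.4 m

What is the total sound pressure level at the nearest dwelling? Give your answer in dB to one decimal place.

First find each source's level at the receiver (point-source: −20·log₁₀(r/r_ref)), then combine on an intensity basis.
diesel generator: 90.2 − 20·log₁₀(32.6/3.5) = 90.2 − 19.38 = 70.82 dB.
woodworking router: 94.0 − 20·log₁₀(46.8/3.5) = 94.0 − 22.52 = 71.48 dB.
CNC lathe: 80.2 − 20·log₁₀(13.4/3.5) = 80.2 − 11.66 = 68.54 dB.
Σ 10^(L/10) = 3.326e+07 → L_total = 10·log₁₀(3.326e+07) = 75.22 dB.

75.2 dB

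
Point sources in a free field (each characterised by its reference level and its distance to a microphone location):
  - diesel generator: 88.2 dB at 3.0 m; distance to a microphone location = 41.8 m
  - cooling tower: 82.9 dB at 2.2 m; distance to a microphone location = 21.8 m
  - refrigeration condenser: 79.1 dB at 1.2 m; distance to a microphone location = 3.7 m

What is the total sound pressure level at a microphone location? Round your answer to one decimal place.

Propagate each source to the receiver with L = L_ref − 20·log₁₀(r/r_ref), then add intensities.
diesel generator: 88.2 − 20·log₁₀(41.8/3.0) = 88.2 − 22.88 = 65.32 dB.
cooling tower: 82.9 − 20·log₁₀(21.8/2.2) = 82.9 − 19.92 = 62.98 dB.
refrigeration condenser: 79.1 − 20·log₁₀(3.7/1.2) = 79.1 − 9.78 = 69.32 dB.
Σ 10^(L/10) = 1.394e+07 → L_total = 10·log₁₀(1.394e+07) = 71.44 dB.

71.4 dB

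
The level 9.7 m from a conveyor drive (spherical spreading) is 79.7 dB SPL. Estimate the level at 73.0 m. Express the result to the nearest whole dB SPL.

For a point source, L₂ = L₁ − 20·log₁₀(r₂/r₁).
L₂ = 79.7 − 20·log₁₀(73.0/9.7) = 79.7 − 17.531 = 62.17 dB SPL.

62 dB SPL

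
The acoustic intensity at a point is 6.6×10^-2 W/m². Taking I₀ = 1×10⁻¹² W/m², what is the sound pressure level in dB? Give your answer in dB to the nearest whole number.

108 dB

I/I₀ = 6.6×10^-2/10⁻¹² = 6.6×10^10, and L = 10·log₁₀(I/I₀).
L = 10·(0.8195 + 10) = 108.20 dB.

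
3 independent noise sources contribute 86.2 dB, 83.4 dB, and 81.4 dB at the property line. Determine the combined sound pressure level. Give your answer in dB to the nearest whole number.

89 dB

Incoherent sources combine by intensity addition: L_total = 10·log₁₀(Σ 10^(L_i/10)).
Σ 10^(L/10) = 10^(86.2/10) + 10^(83.4/10) + 10^(81.4/10) = 7.737e+08.
L_total = 10·log₁₀(7.737e+08) = 88.89 dB.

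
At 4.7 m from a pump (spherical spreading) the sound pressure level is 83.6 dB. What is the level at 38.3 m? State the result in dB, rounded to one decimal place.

65.4 dB

For a point source, L₂ = L₁ − 20·log₁₀(r₂/r₁).
L₂ = 83.6 − 20·log₁₀(38.3/4.7) = 83.6 − 18.222 = 65.38 dB.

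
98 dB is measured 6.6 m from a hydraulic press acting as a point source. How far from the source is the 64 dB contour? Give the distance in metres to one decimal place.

330.8 m

For a point source L₁ − L₂ = 20·log₁₀(r₂/r₁), so r₂ = r₁·10^((L₁−L₂)/20).
r₂ = 6.6·10^((98−64)/20) = 6.6·10^(34.0/20) = 330.78 m.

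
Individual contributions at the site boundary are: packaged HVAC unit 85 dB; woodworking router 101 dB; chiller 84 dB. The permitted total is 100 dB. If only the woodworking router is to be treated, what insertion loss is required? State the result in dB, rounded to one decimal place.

1.3 dB

Everything except the woodworking router sums to 10^(85/10) + 10^(84/10) = 5.674e+08 in linear terms, 87.54 dB.
To meet 100 dB overall, the treated woodworking router may contribute at most 10^(100/10) − 5.674e+08 = 9.433e+09, i.e. 99.75 dB.
So the woodworking router must be reduced from 101 to 99.75 dB: IL = 1.25 dB.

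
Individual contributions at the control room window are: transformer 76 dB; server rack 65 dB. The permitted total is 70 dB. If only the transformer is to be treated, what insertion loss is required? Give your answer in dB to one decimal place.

Everything except the transformer sums to 10^(65/10) = 3.162e+06 in linear terms, 65.00 dB.
The limit corresponds to 10^(70/10) = 1.000e+07; subtracting the fixed part leaves 6.838e+06 for the transformer, i.e. 68.35 dB.
Required insertion loss = 76 − 68.35 = 7.65 dB.

7.7 dB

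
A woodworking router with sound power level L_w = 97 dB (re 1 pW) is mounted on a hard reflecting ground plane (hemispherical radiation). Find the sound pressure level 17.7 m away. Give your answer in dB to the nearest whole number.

64 dB

The power spreads over a hemisphere of area 2π·r², so L_p = L_w − 10·log₁₀(2π·r²).
2π·r² = 1968 m², 10·log₁₀ of that is 32.941 dB.
L_p = 97 − 32.941 = 64.06 dB.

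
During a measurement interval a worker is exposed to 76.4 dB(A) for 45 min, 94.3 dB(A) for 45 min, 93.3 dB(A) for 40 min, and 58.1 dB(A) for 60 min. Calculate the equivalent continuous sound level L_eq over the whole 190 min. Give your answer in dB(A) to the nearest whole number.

90 dB(A)

L_eq = 10·log₁₀[(1/T)·Σ tᵢ·10^(Lᵢ/10)] with T = 190 min.
Σ tᵢ·10^(Lᵢ/10) = 45·10^(76.4/10) + 45·10^(94.3/10) + 40·10^(93.3/10) + 60·10^(58.1/10) = 2.086e+11.
L_eq = 10·log₁₀(2.086e+11/190) = 90.41 dB(A).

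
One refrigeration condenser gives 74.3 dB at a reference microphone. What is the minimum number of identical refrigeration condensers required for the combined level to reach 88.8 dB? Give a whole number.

29

N identical sources give L₁ + 10·log₁₀ N, so require 10·log₁₀ N ≥ 88.8 − 74.3 = 14.5 dB.
N ≥ 10^(14.5/10) = 28.184, so N = 29.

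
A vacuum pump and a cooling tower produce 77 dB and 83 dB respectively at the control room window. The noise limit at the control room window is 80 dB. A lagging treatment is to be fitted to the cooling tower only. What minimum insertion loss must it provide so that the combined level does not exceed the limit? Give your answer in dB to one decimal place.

6.0 dB

Fixed contribution from the other source: Σ 10^(L/10) = 10^(77/10) = 5.012e+07 (77.00 dB).
The limit corresponds to 10^(80/10) = 1.000e+08; subtracting the fixed part leaves 4.988e+07 for the cooling tower, i.e. 76.98 dB.
Required insertion loss = 83 − 76.98 = 6.02 dB.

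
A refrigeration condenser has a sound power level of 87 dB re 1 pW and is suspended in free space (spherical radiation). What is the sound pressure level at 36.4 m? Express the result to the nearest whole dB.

Free-field spherical radiation: L_p = L_w − 10·log₁₀(4π·r²), r = 36.4 m.
4π·r² = 1.665e+04 m², 10·log₁₀ of that is 42.214 dB.
L_p = 87 − 42.214 = 44.79 dB.

45 dB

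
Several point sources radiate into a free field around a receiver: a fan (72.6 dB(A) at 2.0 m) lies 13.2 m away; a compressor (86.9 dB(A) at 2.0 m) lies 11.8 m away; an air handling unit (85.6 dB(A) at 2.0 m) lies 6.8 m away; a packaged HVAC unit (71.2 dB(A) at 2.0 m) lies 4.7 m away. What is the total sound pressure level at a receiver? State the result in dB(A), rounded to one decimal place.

76.8 dB(A)

First find each source's level at the receiver (point-source: −20·log₁₀(r/r_ref)), then combine on an intensity basis.
fan: 72.6 − 20·log₁₀(13.2/2.0) = 72.6 − 16.39 = 56.21 dB(A).
compressor: 86.9 − 20·log₁₀(11.8/2.0) = 86.9 − 15.42 = 71.48 dB(A).
air handling unit: 85.6 − 20·log₁₀(6.8/2.0) = 85.6 − 10.63 = 74.97 dB(A).
packaged HVAC unit: 71.2 − 20·log₁₀(4.7/2.0) = 71.2 − 7.42 = 63.78 dB(A).
Σ 10^(L/10) = 4.828e+07 → L_total = 10·log₁₀(4.828e+07) = 76.84 dB(A).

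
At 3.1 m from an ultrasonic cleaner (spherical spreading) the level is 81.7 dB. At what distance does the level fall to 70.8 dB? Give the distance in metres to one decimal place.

Point-source spreading drops the level by 20·log₁₀(r₂/r₁); inverting, r₂/r₁ = 10^(ΔL/20).
r₂ = 3.1·10^((81.7−70.8)/20) = 3.1·10^(10.9/20) = 10.87 m.

10.9 m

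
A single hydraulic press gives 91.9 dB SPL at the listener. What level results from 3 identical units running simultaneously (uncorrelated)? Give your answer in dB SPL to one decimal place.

96.7 dB SPL

L_total = L₁ + 10·log₁₀ N for N identical incoherent sources.
L_total = 91.9 + 10·log₁₀(3) = 91.9 + 4.771 = 96.67 dB SPL.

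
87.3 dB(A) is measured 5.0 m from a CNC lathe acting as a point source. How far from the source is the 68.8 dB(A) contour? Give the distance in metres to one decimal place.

The 18.5 dB drop corresponds to a distance ratio of 10^(18.5/20) for a point source.
r₂ = 5.0·10^((87.3−68.8)/20) = 5.0·10^(18.5/20) = 42.07 m.

42.1 m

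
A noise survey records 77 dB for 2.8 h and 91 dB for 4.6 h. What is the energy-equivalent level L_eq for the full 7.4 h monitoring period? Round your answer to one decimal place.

89.0 dB

L_eq = 10·log₁₀[(1/T)·Σ tᵢ·10^(Lᵢ/10)] with T = 7.4 h.
Σ tᵢ·10^(Lᵢ/10) = 2.8·10^(77/10) + 4.6·10^(91/10) = 5.931e+09.
L_eq = 10·log₁₀(5.931e+09/7.4) = 89.04 dB.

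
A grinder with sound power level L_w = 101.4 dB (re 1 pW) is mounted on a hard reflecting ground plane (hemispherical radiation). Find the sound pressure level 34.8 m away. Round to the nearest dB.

The power spreads over a hemisphere of area 2π·r², so L_p = L_w − 10·log₁₀(2π·r²).
2π·r² = 7609 m², 10·log₁₀ of that is 38.813 dB.
L_p = 101.4 − 38.813 = 62.59 dB.

63 dB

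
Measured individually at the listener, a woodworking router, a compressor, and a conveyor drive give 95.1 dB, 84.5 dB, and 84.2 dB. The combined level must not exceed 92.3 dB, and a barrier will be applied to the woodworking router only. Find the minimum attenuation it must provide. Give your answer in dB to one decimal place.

Everything except the woodworking router sums to 10^(84.5/10) + 10^(84.2/10) = 5.449e+08 in linear terms, 87.36 dB.
To meet 92.3 dB overall, the treated woodworking router may contribute at most 10^(92.3/10) − 5.449e+08 = 1.153e+09, i.e. 90.62 dB.
So the woodworking router must be reduced from 95.1 to 90.62 dB: IL = 4.48 dB.

4.5 dB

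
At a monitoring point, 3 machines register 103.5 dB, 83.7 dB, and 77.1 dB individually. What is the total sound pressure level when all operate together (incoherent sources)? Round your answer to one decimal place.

For uncorrelated sources the intensities add, so convert each level to linear form, sum, and take 10·log₁₀ of the total.
Σ 10^(L/10) = 10^(103.5/10) + 10^(83.7/10) + 10^(77.1/10) = 2.267e+10.
L_total = 10·log₁₀(2.267e+10) = 103.56 dB.

103.6 dB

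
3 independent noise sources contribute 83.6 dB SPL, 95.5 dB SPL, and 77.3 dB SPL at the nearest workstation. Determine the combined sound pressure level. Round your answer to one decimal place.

Incoherent sources combine by intensity addition: L_total = 10·log₁₀(Σ 10^(L_i/10)).
Σ 10^(L/10) = 10^(83.6/10) + 10^(95.5/10) + 10^(77.3/10) = 3.831e+09.
L_total = 10·log₁₀(3.831e+09) = 95.83 dB SPL.

95.8 dB SPL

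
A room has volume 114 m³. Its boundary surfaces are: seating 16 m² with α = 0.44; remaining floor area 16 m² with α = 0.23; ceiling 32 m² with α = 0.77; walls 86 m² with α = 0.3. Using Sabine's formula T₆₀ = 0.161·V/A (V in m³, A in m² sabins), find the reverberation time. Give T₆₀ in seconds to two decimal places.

0.30 s

Total absorption A = 16·0.44 + 16·0.23 + 32·0.77 + 86·0.3 = 61.16 m² sabins.
T₆₀ = 0.161·V/A = 0.161·114/61.16 = 0.300 s.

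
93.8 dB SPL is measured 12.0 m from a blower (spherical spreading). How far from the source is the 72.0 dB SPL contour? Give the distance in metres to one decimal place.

Point-source spreading drops the level by 20·log₁₀(r₂/r₁); inverting, r₂/r₁ = 10^(ΔL/20).
r₂ = 12.0·10^((93.8−72.0)/20) = 12.0·10^(21.8/20) = 147.63 m.

147.6 m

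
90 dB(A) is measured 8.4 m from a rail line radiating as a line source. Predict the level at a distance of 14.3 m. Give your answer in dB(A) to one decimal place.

Cylindrical spreading from a line source gives a 10·log₁₀(r₂/r₁) drop.
L₂ = 90 − 10·log₁₀(14.3/8.4) = 90 − 2.311 = 87.69 dB(A).

87.7 dB(A)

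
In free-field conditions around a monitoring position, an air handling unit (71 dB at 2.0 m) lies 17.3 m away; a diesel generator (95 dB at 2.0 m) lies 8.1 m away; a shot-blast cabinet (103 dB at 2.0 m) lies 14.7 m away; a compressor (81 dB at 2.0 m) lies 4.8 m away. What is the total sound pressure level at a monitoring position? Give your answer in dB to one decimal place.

Apply inverse-square spreading to bring every level to the receiver, then sum 10^(L/10).
air handling unit: 71 − 20·log₁₀(17.3/2.0) = 71 − 18.74 = 52.26 dB.
diesel generator: 95 − 20·log₁₀(8.1/2.0) = 95 − 12.15 = 82.85 dB.
shot-blast cabinet: 103 − 20·log₁₀(14.7/2.0) = 103 − 17.33 = 85.67 dB.
compressor: 81 − 20·log₁₀(4.8/2.0) = 81 − 7.60 = 73.40 dB.
Σ 10^(L/10) = 5.842e+08 → L_total = 10·log₁₀(5.842e+08) = 87.67 dB.

87.7 dB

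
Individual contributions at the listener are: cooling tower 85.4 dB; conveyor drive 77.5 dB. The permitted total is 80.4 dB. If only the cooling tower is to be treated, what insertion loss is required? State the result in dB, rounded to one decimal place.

The untreated sources together contribute 10^(77.5/10) = 5.623e+07, i.e. 77.50 dB.
To meet 80.4 dB overall, the treated cooling tower may contribute at most 10^(80.4/10) − 5.623e+07 = 5.341e+07, i.e. 77.28 dB.
So the cooling tower must be reduced from 85.4 to 77.28 dB: IL = 8.12 dB.

8.1 dB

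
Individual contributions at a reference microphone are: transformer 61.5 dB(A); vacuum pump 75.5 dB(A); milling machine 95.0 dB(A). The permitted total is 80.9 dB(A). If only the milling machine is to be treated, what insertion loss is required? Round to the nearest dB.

16 dB

Fixed contribution from the other sources: Σ 10^(L/10) = 10^(61.5/10) + 10^(75.5/10) = 3.689e+07 (75.67 dB(A)).
The limit corresponds to 10^(80.9/10) = 1.230e+08; subtracting the fixed part leaves 8.613e+07 for the milling machine, i.e. 79.35 dB(A).
So the milling machine must be reduced from 95.0 to 79.35 dB(A): IL = 15.65 dB.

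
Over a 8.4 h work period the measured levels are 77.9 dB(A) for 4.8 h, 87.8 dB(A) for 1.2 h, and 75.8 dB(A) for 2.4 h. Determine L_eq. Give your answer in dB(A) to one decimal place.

Weight each interval's intensity by its duration and average over T = 8.4 h:
Σ tᵢ·10^(Lᵢ/10) = 4.8·10^(77.9/10) + 1.2·10^(87.8/10) + 2.4·10^(75.8/10) = 1.110e+09.
L_eq = 10·log₁₀(1.110e+09/8.4) = 81.21 dB(A).

81.2 dB(A)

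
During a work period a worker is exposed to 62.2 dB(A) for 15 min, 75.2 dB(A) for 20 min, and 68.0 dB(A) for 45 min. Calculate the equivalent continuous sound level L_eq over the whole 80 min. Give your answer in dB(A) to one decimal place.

70.8 dB(A)

Weight each interval's intensity by its duration and average over T = 80 min:
Σ tᵢ·10^(Lᵢ/10) = 15·10^(62.2/10) + 20·10^(75.2/10) + 45·10^(68.0/10) = 9.711e+08.
L_eq = 10·log₁₀(9.711e+08/80) = 70.84 dB(A).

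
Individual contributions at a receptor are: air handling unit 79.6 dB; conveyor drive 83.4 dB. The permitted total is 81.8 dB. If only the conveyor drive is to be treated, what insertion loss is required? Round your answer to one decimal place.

5.6 dB

Fixed contribution from the other source: Σ 10^(L/10) = 10^(79.6/10) = 9.120e+07 (79.60 dB).
The limit corresponds to 10^(81.8/10) = 1.514e+08; subtracting the fixed part leaves 6.016e+07 for the conveyor drive, i.e. 77.79 dB.
Required insertion loss = 83.4 − 77.79 = 5.61 dB.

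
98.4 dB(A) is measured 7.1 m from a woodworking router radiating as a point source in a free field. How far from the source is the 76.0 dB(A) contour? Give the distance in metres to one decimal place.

The 22.4 dB drop corresponds to a distance ratio of 10^(22.4/20) for a point source.
r₂ = 7.1·10^((98.4−76.0)/20) = 7.1·10^(22.4/20) = 93.60 m.

93.6 m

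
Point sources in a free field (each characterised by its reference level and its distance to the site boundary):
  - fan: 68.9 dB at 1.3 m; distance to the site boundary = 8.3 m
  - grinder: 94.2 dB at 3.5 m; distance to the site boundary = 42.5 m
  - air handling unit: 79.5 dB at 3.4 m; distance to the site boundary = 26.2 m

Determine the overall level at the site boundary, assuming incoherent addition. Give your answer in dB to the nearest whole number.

Propagate each source to the receiver with L = L_ref − 20·log₁₀(r/r_ref), then add intensities.
fan: 68.9 − 20·log₁₀(8.3/1.3) = 68.9 − 16.10 = 52.80 dB.
grinder: 94.2 − 20·log₁₀(42.5/3.5) = 94.2 − 21.69 = 72.51 dB.
air handling unit: 79.5 − 20·log₁₀(26.2/3.4) = 79.5 − 17.74 = 61.76 dB.
Σ 10^(L/10) = 1.953e+07 → L_total = 10·log₁₀(1.953e+07) = 72.91 dB.

73 dB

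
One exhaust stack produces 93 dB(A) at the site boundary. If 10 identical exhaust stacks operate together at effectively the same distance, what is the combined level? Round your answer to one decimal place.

L_total = L₁ + 10·log₁₀ N for N identical incoherent sources.
L_total = 93 + 10·log₁₀(10) = 93 + 10.000 = 103.00 dB(A).

103.0 dB(A)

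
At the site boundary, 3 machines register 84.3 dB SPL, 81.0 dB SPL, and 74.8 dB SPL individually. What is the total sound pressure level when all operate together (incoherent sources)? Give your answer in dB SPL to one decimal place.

Incoherent sources combine by intensity addition: L_total = 10·log₁₀(Σ 10^(L_i/10)).
Σ 10^(L/10) = 10^(84.3/10) + 10^(81.0/10) + 10^(74.8/10) = 4.252e+08.
L_total = 10·log₁₀(4.252e+08) = 86.29 dB SPL.

86.3 dB SPL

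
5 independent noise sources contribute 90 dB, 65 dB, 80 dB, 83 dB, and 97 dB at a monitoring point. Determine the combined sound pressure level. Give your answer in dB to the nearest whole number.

For uncorrelated sources the intensities add, so convert each level to linear form, sum, and take 10·log₁₀ of the total.
Σ 10^(L/10) = 10^(90/10) + 10^(65/10) + 10^(80/10) + 10^(83/10) + 10^(97/10) = 6.315e+09.
L_total = 10·log₁₀(6.315e+09) = 98.00 dB.

98 dB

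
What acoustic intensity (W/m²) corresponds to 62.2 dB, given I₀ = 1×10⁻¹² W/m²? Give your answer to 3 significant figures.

1.66e-06 W/m²

I/I₀ = 10^(62.2/10) = 1.66e+06, so I = 1.66e+06 × 10⁻¹² W/m².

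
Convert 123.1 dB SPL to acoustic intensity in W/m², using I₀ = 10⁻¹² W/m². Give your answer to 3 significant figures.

2.04 W/m²

L = 10·log₁₀(I/I₀) ⇒ I = I₀·10^(L/10) = 10⁻¹² × 10^12.31.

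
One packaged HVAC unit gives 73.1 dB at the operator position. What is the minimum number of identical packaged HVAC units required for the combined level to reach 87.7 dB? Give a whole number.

The shortfall is 87.7 − 73.1 = 14.6 dB, and N units add 10·log₁₀ N, so need 10·log₁₀ N ≥ 14.6.
N ≥ 10^(14.6/10) = 28.840, so N = 29.

29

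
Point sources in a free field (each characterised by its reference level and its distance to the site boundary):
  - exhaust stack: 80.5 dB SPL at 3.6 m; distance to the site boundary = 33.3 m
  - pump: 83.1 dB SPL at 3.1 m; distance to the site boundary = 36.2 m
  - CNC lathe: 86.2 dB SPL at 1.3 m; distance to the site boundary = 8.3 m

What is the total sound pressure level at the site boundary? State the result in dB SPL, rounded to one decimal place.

71.2 dB SPL

Apply inverse-square spreading to bring every level to the receiver, then sum 10^(L/10).
exhaust stack: 80.5 − 20·log₁₀(33.3/3.6) = 80.5 − 19.32 = 61.18 dB SPL.
pump: 83.1 − 20·log₁₀(36.2/3.1) = 83.1 − 21.35 = 61.75 dB SPL.
CNC lathe: 86.2 − 20·log₁₀(8.3/1.3) = 86.2 − 16.10 = 70.10 dB SPL.
Σ 10^(L/10) = 1.304e+07 → L_total = 10·log₁₀(1.304e+07) = 71.15 dB SPL.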